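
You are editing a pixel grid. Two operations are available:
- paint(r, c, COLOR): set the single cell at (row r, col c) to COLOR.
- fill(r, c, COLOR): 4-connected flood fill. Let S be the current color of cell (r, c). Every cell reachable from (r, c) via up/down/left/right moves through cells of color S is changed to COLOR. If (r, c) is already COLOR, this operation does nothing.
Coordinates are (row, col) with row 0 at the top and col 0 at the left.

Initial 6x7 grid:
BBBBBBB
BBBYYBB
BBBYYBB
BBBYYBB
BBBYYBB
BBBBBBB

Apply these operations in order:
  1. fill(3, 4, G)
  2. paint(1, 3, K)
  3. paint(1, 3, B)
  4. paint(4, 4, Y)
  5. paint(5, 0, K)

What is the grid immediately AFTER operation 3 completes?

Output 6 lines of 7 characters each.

Answer: BBBBBBB
BBBBGBB
BBBGGBB
BBBGGBB
BBBGGBB
BBBBBBB

Derivation:
After op 1 fill(3,4,G) [8 cells changed]:
BBBBBBB
BBBGGBB
BBBGGBB
BBBGGBB
BBBGGBB
BBBBBBB
After op 2 paint(1,3,K):
BBBBBBB
BBBKGBB
BBBGGBB
BBBGGBB
BBBGGBB
BBBBBBB
After op 3 paint(1,3,B):
BBBBBBB
BBBBGBB
BBBGGBB
BBBGGBB
BBBGGBB
BBBBBBB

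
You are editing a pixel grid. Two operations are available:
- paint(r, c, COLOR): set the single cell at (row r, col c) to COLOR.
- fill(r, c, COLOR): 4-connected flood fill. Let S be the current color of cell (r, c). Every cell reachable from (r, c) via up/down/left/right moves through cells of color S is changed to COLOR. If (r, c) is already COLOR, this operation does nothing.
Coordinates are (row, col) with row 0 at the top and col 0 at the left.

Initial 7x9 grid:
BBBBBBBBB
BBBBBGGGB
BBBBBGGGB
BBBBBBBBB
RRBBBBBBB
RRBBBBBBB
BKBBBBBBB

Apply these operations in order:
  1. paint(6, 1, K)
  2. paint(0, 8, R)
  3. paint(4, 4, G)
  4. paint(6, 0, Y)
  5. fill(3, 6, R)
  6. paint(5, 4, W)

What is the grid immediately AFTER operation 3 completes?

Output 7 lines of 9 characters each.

Answer: BBBBBBBBR
BBBBBGGGB
BBBBBGGGB
BBBBBBBBB
RRBBGBBBB
RRBBBBBBB
BKBBBBBBB

Derivation:
After op 1 paint(6,1,K):
BBBBBBBBB
BBBBBGGGB
BBBBBGGGB
BBBBBBBBB
RRBBBBBBB
RRBBBBBBB
BKBBBBBBB
After op 2 paint(0,8,R):
BBBBBBBBR
BBBBBGGGB
BBBBBGGGB
BBBBBBBBB
RRBBBBBBB
RRBBBBBBB
BKBBBBBBB
After op 3 paint(4,4,G):
BBBBBBBBR
BBBBBGGGB
BBBBBGGGB
BBBBBBBBB
RRBBGBBBB
RRBBBBBBB
BKBBBBBBB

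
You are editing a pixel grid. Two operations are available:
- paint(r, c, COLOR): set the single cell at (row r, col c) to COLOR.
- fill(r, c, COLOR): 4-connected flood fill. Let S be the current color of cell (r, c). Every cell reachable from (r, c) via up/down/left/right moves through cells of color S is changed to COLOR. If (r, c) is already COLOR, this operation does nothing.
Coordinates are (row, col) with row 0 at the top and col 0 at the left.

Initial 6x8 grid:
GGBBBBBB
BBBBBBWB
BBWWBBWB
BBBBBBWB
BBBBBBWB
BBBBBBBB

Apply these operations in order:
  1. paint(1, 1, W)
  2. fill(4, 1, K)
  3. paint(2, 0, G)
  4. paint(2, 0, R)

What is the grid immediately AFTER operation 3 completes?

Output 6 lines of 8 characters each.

Answer: GGKKKKKK
KWKKKKWK
GKWWKKWK
KKKKKKWK
KKKKKKWK
KKKKKKKK

Derivation:
After op 1 paint(1,1,W):
GGBBBBBB
BWBBBBWB
BBWWBBWB
BBBBBBWB
BBBBBBWB
BBBBBBBB
After op 2 fill(4,1,K) [39 cells changed]:
GGKKKKKK
KWKKKKWK
KKWWKKWK
KKKKKKWK
KKKKKKWK
KKKKKKKK
After op 3 paint(2,0,G):
GGKKKKKK
KWKKKKWK
GKWWKKWK
KKKKKKWK
KKKKKKWK
KKKKKKKK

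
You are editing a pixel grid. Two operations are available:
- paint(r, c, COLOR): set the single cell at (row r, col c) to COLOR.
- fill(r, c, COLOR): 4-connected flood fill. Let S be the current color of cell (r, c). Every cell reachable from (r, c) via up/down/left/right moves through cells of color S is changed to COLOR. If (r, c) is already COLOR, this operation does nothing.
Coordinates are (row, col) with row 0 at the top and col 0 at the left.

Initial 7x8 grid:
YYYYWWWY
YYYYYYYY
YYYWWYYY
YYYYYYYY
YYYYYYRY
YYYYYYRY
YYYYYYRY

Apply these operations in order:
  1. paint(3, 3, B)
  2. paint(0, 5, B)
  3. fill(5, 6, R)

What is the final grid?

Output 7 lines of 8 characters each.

After op 1 paint(3,3,B):
YYYYWWWY
YYYYYYYY
YYYWWYYY
YYYBYYYY
YYYYYYRY
YYYYYYRY
YYYYYYRY
After op 2 paint(0,5,B):
YYYYWBWY
YYYYYYYY
YYYWWYYY
YYYBYYYY
YYYYYYRY
YYYYYYRY
YYYYYYRY
After op 3 fill(5,6,R) [0 cells changed]:
YYYYWBWY
YYYYYYYY
YYYWWYYY
YYYBYYYY
YYYYYYRY
YYYYYYRY
YYYYYYRY

Answer: YYYYWBWY
YYYYYYYY
YYYWWYYY
YYYBYYYY
YYYYYYRY
YYYYYYRY
YYYYYYRY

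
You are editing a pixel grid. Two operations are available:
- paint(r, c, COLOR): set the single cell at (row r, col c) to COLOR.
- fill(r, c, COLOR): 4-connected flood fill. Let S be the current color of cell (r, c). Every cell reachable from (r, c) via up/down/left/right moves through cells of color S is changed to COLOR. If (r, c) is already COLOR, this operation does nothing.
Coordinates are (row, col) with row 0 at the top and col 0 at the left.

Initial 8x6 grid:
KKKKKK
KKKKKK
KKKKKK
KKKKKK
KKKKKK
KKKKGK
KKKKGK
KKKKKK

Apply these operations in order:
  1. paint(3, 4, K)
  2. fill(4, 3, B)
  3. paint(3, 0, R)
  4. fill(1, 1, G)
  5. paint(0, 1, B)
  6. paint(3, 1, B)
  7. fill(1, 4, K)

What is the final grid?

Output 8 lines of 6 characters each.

After op 1 paint(3,4,K):
KKKKKK
KKKKKK
KKKKKK
KKKKKK
KKKKKK
KKKKGK
KKKKGK
KKKKKK
After op 2 fill(4,3,B) [46 cells changed]:
BBBBBB
BBBBBB
BBBBBB
BBBBBB
BBBBBB
BBBBGB
BBBBGB
BBBBBB
After op 3 paint(3,0,R):
BBBBBB
BBBBBB
BBBBBB
RBBBBB
BBBBBB
BBBBGB
BBBBGB
BBBBBB
After op 4 fill(1,1,G) [45 cells changed]:
GGGGGG
GGGGGG
GGGGGG
RGGGGG
GGGGGG
GGGGGG
GGGGGG
GGGGGG
After op 5 paint(0,1,B):
GBGGGG
GGGGGG
GGGGGG
RGGGGG
GGGGGG
GGGGGG
GGGGGG
GGGGGG
After op 6 paint(3,1,B):
GBGGGG
GGGGGG
GGGGGG
RBGGGG
GGGGGG
GGGGGG
GGGGGG
GGGGGG
After op 7 fill(1,4,K) [45 cells changed]:
KBKKKK
KKKKKK
KKKKKK
RBKKKK
KKKKKK
KKKKKK
KKKKKK
KKKKKK

Answer: KBKKKK
KKKKKK
KKKKKK
RBKKKK
KKKKKK
KKKKKK
KKKKKK
KKKKKK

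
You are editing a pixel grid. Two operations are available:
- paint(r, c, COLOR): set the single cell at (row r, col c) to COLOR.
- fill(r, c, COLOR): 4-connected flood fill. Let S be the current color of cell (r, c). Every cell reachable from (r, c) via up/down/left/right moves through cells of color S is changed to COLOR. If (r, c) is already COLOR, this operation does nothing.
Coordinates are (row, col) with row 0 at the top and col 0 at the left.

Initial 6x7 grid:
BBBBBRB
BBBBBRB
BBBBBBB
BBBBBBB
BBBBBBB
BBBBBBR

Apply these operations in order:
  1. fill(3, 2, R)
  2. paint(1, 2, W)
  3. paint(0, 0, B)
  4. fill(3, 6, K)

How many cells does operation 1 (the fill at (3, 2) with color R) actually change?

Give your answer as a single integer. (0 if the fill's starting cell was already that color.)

Answer: 39

Derivation:
After op 1 fill(3,2,R) [39 cells changed]:
RRRRRRR
RRRRRRR
RRRRRRR
RRRRRRR
RRRRRRR
RRRRRRR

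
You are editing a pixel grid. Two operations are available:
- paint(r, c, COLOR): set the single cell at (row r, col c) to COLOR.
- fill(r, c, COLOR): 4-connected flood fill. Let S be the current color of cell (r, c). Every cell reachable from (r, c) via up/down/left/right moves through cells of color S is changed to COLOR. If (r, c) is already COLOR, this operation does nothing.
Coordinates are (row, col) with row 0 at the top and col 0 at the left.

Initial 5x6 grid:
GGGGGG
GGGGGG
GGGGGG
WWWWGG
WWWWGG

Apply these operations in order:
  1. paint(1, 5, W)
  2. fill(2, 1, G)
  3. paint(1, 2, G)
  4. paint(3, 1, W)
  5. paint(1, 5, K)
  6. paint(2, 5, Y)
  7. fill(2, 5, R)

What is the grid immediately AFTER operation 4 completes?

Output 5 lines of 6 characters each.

After op 1 paint(1,5,W):
GGGGGG
GGGGGW
GGGGGG
WWWWGG
WWWWGG
After op 2 fill(2,1,G) [0 cells changed]:
GGGGGG
GGGGGW
GGGGGG
WWWWGG
WWWWGG
After op 3 paint(1,2,G):
GGGGGG
GGGGGW
GGGGGG
WWWWGG
WWWWGG
After op 4 paint(3,1,W):
GGGGGG
GGGGGW
GGGGGG
WWWWGG
WWWWGG

Answer: GGGGGG
GGGGGW
GGGGGG
WWWWGG
WWWWGG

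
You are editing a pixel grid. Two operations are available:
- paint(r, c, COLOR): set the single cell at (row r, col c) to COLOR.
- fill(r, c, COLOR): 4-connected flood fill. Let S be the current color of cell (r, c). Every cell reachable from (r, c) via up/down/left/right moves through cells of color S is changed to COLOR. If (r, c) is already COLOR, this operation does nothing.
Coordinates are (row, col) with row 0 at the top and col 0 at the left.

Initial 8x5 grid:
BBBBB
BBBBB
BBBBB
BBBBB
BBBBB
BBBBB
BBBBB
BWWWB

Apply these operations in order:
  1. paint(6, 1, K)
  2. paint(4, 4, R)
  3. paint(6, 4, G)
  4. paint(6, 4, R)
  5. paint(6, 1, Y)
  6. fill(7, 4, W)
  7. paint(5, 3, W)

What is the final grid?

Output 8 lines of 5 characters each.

After op 1 paint(6,1,K):
BBBBB
BBBBB
BBBBB
BBBBB
BBBBB
BBBBB
BKBBB
BWWWB
After op 2 paint(4,4,R):
BBBBB
BBBBB
BBBBB
BBBBB
BBBBR
BBBBB
BKBBB
BWWWB
After op 3 paint(6,4,G):
BBBBB
BBBBB
BBBBB
BBBBB
BBBBR
BBBBB
BKBBG
BWWWB
After op 4 paint(6,4,R):
BBBBB
BBBBB
BBBBB
BBBBB
BBBBR
BBBBB
BKBBR
BWWWB
After op 5 paint(6,1,Y):
BBBBB
BBBBB
BBBBB
BBBBB
BBBBR
BBBBB
BYBBR
BWWWB
After op 6 fill(7,4,W) [1 cells changed]:
BBBBB
BBBBB
BBBBB
BBBBB
BBBBR
BBBBB
BYBBR
BWWWW
After op 7 paint(5,3,W):
BBBBB
BBBBB
BBBBB
BBBBB
BBBBR
BBBWB
BYBBR
BWWWW

Answer: BBBBB
BBBBB
BBBBB
BBBBB
BBBBR
BBBWB
BYBBR
BWWWW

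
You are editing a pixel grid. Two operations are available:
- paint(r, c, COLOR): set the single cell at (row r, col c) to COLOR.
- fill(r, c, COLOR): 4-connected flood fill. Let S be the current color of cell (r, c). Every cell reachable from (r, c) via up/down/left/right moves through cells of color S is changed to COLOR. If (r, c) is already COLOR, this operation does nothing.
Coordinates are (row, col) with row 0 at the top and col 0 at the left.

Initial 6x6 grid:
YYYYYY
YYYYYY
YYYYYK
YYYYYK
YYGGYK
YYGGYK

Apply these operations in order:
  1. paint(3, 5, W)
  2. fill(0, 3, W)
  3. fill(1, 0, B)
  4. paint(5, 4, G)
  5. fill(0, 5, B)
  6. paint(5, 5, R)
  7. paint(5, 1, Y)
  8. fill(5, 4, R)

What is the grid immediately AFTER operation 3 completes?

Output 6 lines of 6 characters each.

Answer: BBBBBB
BBBBBB
BBBBBK
BBBBBB
BBGGBK
BBGGBK

Derivation:
After op 1 paint(3,5,W):
YYYYYY
YYYYYY
YYYYYK
YYYYYW
YYGGYK
YYGGYK
After op 2 fill(0,3,W) [28 cells changed]:
WWWWWW
WWWWWW
WWWWWK
WWWWWW
WWGGWK
WWGGWK
After op 3 fill(1,0,B) [29 cells changed]:
BBBBBB
BBBBBB
BBBBBK
BBBBBB
BBGGBK
BBGGBK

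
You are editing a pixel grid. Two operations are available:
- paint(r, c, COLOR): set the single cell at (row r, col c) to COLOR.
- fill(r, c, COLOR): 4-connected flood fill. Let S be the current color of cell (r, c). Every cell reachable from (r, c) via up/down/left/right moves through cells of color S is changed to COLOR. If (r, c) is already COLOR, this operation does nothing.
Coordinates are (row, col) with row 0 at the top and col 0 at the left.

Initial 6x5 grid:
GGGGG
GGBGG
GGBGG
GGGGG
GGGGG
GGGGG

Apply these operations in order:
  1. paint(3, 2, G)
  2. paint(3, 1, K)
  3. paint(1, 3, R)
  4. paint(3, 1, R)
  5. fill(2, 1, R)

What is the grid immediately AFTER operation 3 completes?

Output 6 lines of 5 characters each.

After op 1 paint(3,2,G):
GGGGG
GGBGG
GGBGG
GGGGG
GGGGG
GGGGG
After op 2 paint(3,1,K):
GGGGG
GGBGG
GGBGG
GKGGG
GGGGG
GGGGG
After op 3 paint(1,3,R):
GGGGG
GGBRG
GGBGG
GKGGG
GGGGG
GGGGG

Answer: GGGGG
GGBRG
GGBGG
GKGGG
GGGGG
GGGGG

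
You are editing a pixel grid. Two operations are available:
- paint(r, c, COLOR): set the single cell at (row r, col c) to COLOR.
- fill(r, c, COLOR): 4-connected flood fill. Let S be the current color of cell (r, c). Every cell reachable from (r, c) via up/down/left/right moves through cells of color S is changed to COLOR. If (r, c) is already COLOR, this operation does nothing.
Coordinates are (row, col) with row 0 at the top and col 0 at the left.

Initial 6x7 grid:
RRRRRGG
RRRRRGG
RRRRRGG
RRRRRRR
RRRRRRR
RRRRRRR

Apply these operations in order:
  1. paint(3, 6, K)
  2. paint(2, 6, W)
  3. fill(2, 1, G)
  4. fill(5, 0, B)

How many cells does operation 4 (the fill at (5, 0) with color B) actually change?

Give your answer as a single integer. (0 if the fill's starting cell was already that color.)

Answer: 40

Derivation:
After op 1 paint(3,6,K):
RRRRRGG
RRRRRGG
RRRRRGG
RRRRRRK
RRRRRRR
RRRRRRR
After op 2 paint(2,6,W):
RRRRRGG
RRRRRGG
RRRRRGW
RRRRRRK
RRRRRRR
RRRRRRR
After op 3 fill(2,1,G) [35 cells changed]:
GGGGGGG
GGGGGGG
GGGGGGW
GGGGGGK
GGGGGGG
GGGGGGG
After op 4 fill(5,0,B) [40 cells changed]:
BBBBBBB
BBBBBBB
BBBBBBW
BBBBBBK
BBBBBBB
BBBBBBB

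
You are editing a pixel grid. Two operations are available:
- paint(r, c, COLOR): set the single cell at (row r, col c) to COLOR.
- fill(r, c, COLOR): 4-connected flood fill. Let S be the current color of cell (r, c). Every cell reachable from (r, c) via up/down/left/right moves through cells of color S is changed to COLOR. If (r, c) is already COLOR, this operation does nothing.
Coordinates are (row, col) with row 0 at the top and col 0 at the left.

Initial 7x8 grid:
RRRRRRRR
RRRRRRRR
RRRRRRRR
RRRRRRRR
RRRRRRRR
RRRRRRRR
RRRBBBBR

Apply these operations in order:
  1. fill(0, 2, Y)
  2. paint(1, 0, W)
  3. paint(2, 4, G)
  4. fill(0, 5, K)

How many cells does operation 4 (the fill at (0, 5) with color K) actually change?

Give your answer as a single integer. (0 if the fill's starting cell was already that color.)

After op 1 fill(0,2,Y) [52 cells changed]:
YYYYYYYY
YYYYYYYY
YYYYYYYY
YYYYYYYY
YYYYYYYY
YYYYYYYY
YYYBBBBY
After op 2 paint(1,0,W):
YYYYYYYY
WYYYYYYY
YYYYYYYY
YYYYYYYY
YYYYYYYY
YYYYYYYY
YYYBBBBY
After op 3 paint(2,4,G):
YYYYYYYY
WYYYYYYY
YYYYGYYY
YYYYYYYY
YYYYYYYY
YYYYYYYY
YYYBBBBY
After op 4 fill(0,5,K) [50 cells changed]:
KKKKKKKK
WKKKKKKK
KKKKGKKK
KKKKKKKK
KKKKKKKK
KKKKKKKK
KKKBBBBK

Answer: 50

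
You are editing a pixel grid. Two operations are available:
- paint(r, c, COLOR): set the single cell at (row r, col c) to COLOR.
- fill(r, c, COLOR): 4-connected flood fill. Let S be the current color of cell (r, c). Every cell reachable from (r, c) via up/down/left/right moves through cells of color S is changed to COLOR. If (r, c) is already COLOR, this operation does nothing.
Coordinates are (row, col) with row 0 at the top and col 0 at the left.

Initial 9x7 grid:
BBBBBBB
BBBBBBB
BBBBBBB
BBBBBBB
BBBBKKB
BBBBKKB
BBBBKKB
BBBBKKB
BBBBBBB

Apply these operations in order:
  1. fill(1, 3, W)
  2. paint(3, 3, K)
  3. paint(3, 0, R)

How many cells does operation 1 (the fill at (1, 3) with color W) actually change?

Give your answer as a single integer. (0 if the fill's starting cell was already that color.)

After op 1 fill(1,3,W) [55 cells changed]:
WWWWWWW
WWWWWWW
WWWWWWW
WWWWWWW
WWWWKKW
WWWWKKW
WWWWKKW
WWWWKKW
WWWWWWW

Answer: 55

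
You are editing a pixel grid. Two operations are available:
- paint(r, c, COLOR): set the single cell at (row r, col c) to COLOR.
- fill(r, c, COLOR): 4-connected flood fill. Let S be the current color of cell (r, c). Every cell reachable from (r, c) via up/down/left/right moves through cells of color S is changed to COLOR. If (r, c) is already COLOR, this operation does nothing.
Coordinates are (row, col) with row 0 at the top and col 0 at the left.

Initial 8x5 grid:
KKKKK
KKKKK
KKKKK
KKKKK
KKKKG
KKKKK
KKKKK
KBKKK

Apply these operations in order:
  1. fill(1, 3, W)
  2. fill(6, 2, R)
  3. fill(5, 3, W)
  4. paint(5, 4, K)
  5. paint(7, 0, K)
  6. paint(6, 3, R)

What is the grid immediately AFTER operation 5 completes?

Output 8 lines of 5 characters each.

Answer: WWWWW
WWWWW
WWWWW
WWWWW
WWWWG
WWWWK
WWWWW
KBWWW

Derivation:
After op 1 fill(1,3,W) [38 cells changed]:
WWWWW
WWWWW
WWWWW
WWWWW
WWWWG
WWWWW
WWWWW
WBWWW
After op 2 fill(6,2,R) [38 cells changed]:
RRRRR
RRRRR
RRRRR
RRRRR
RRRRG
RRRRR
RRRRR
RBRRR
After op 3 fill(5,3,W) [38 cells changed]:
WWWWW
WWWWW
WWWWW
WWWWW
WWWWG
WWWWW
WWWWW
WBWWW
After op 4 paint(5,4,K):
WWWWW
WWWWW
WWWWW
WWWWW
WWWWG
WWWWK
WWWWW
WBWWW
After op 5 paint(7,0,K):
WWWWW
WWWWW
WWWWW
WWWWW
WWWWG
WWWWK
WWWWW
KBWWW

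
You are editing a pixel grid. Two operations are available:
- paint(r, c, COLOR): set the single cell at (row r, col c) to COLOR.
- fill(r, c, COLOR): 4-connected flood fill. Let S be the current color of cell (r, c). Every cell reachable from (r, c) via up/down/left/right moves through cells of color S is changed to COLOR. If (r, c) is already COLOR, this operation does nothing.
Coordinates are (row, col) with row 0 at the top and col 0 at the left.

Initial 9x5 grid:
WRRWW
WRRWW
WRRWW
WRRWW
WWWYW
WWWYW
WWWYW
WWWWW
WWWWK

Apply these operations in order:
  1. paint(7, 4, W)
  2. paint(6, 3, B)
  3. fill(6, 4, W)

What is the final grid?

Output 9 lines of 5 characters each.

After op 1 paint(7,4,W):
WRRWW
WRRWW
WRRWW
WRRWW
WWWYW
WWWYW
WWWYW
WWWWW
WWWWK
After op 2 paint(6,3,B):
WRRWW
WRRWW
WRRWW
WRRWW
WWWYW
WWWYW
WWWBW
WWWWW
WWWWK
After op 3 fill(6,4,W) [0 cells changed]:
WRRWW
WRRWW
WRRWW
WRRWW
WWWYW
WWWYW
WWWBW
WWWWW
WWWWK

Answer: WRRWW
WRRWW
WRRWW
WRRWW
WWWYW
WWWYW
WWWBW
WWWWW
WWWWK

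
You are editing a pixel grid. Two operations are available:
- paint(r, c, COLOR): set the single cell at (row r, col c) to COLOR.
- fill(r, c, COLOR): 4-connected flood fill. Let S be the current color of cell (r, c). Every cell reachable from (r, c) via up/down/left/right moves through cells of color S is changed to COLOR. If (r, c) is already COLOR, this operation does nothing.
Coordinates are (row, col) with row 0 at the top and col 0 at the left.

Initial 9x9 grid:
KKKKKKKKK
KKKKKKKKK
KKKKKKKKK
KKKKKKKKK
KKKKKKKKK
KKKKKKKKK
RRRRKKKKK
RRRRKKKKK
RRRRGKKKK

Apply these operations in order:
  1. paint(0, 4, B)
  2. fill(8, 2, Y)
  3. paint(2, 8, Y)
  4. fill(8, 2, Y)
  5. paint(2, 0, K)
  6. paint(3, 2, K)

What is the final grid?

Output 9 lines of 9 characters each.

Answer: KKKKBKKKK
KKKKKKKKK
KKKKKKKKY
KKKKKKKKK
KKKKKKKKK
KKKKKKKKK
YYYYKKKKK
YYYYKKKKK
YYYYGKKKK

Derivation:
After op 1 paint(0,4,B):
KKKKBKKKK
KKKKKKKKK
KKKKKKKKK
KKKKKKKKK
KKKKKKKKK
KKKKKKKKK
RRRRKKKKK
RRRRKKKKK
RRRRGKKKK
After op 2 fill(8,2,Y) [12 cells changed]:
KKKKBKKKK
KKKKKKKKK
KKKKKKKKK
KKKKKKKKK
KKKKKKKKK
KKKKKKKKK
YYYYKKKKK
YYYYKKKKK
YYYYGKKKK
After op 3 paint(2,8,Y):
KKKKBKKKK
KKKKKKKKK
KKKKKKKKY
KKKKKKKKK
KKKKKKKKK
KKKKKKKKK
YYYYKKKKK
YYYYKKKKK
YYYYGKKKK
After op 4 fill(8,2,Y) [0 cells changed]:
KKKKBKKKK
KKKKKKKKK
KKKKKKKKY
KKKKKKKKK
KKKKKKKKK
KKKKKKKKK
YYYYKKKKK
YYYYKKKKK
YYYYGKKKK
After op 5 paint(2,0,K):
KKKKBKKKK
KKKKKKKKK
KKKKKKKKY
KKKKKKKKK
KKKKKKKKK
KKKKKKKKK
YYYYKKKKK
YYYYKKKKK
YYYYGKKKK
After op 6 paint(3,2,K):
KKKKBKKKK
KKKKKKKKK
KKKKKKKKY
KKKKKKKKK
KKKKKKKKK
KKKKKKKKK
YYYYKKKKK
YYYYKKKKK
YYYYGKKKK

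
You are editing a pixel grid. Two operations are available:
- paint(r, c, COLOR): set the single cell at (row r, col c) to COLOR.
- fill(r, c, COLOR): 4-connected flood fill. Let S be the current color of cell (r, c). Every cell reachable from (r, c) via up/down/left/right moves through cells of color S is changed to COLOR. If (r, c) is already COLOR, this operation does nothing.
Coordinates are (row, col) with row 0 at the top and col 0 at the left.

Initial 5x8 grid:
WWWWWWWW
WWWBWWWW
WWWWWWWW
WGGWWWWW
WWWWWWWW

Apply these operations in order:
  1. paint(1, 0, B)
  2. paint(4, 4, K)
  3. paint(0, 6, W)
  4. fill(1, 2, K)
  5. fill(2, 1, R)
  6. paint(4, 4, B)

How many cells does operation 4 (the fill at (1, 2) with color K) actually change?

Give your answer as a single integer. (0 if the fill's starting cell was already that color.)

Answer: 35

Derivation:
After op 1 paint(1,0,B):
WWWWWWWW
BWWBWWWW
WWWWWWWW
WGGWWWWW
WWWWWWWW
After op 2 paint(4,4,K):
WWWWWWWW
BWWBWWWW
WWWWWWWW
WGGWWWWW
WWWWKWWW
After op 3 paint(0,6,W):
WWWWWWWW
BWWBWWWW
WWWWWWWW
WGGWWWWW
WWWWKWWW
After op 4 fill(1,2,K) [35 cells changed]:
KKKKKKKK
BKKBKKKK
KKKKKKKK
KGGKKKKK
KKKKKKKK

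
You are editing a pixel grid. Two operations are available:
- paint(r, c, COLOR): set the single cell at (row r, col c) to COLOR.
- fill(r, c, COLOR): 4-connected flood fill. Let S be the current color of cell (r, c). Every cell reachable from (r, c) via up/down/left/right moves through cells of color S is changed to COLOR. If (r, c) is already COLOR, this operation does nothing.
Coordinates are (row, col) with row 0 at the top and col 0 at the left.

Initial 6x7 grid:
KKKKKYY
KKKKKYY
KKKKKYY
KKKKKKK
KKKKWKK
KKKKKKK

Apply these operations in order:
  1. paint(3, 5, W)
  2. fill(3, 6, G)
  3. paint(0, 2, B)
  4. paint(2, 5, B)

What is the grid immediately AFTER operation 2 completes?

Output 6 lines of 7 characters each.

After op 1 paint(3,5,W):
KKKKKYY
KKKKKYY
KKKKKYY
KKKKKWK
KKKKWKK
KKKKKKK
After op 2 fill(3,6,G) [34 cells changed]:
GGGGGYY
GGGGGYY
GGGGGYY
GGGGGWG
GGGGWGG
GGGGGGG

Answer: GGGGGYY
GGGGGYY
GGGGGYY
GGGGGWG
GGGGWGG
GGGGGGG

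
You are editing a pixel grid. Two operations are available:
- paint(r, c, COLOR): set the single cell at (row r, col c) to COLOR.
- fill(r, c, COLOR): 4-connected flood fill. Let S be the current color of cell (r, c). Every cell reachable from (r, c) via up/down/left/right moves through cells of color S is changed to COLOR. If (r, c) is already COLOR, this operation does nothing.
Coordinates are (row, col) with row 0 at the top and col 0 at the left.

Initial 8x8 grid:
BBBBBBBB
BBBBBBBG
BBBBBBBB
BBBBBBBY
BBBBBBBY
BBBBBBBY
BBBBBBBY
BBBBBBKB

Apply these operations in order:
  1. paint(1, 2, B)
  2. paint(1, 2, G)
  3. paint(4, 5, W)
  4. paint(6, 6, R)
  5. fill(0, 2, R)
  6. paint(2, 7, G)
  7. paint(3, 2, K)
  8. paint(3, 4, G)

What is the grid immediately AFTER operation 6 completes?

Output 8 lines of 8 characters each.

After op 1 paint(1,2,B):
BBBBBBBB
BBBBBBBG
BBBBBBBB
BBBBBBBY
BBBBBBBY
BBBBBBBY
BBBBBBBY
BBBBBBKB
After op 2 paint(1,2,G):
BBBBBBBB
BBGBBBBG
BBBBBBBB
BBBBBBBY
BBBBBBBY
BBBBBBBY
BBBBBBBY
BBBBBBKB
After op 3 paint(4,5,W):
BBBBBBBB
BBGBBBBG
BBBBBBBB
BBBBBBBY
BBBBBWBY
BBBBBBBY
BBBBBBBY
BBBBBBKB
After op 4 paint(6,6,R):
BBBBBBBB
BBGBBBBG
BBBBBBBB
BBBBBBBY
BBBBBWBY
BBBBBBBY
BBBBBBRY
BBBBBBKB
After op 5 fill(0,2,R) [54 cells changed]:
RRRRRRRR
RRGRRRRG
RRRRRRRR
RRRRRRRY
RRRRRWRY
RRRRRRRY
RRRRRRRY
RRRRRRKB
After op 6 paint(2,7,G):
RRRRRRRR
RRGRRRRG
RRRRRRRG
RRRRRRRY
RRRRRWRY
RRRRRRRY
RRRRRRRY
RRRRRRKB

Answer: RRRRRRRR
RRGRRRRG
RRRRRRRG
RRRRRRRY
RRRRRWRY
RRRRRRRY
RRRRRRRY
RRRRRRKB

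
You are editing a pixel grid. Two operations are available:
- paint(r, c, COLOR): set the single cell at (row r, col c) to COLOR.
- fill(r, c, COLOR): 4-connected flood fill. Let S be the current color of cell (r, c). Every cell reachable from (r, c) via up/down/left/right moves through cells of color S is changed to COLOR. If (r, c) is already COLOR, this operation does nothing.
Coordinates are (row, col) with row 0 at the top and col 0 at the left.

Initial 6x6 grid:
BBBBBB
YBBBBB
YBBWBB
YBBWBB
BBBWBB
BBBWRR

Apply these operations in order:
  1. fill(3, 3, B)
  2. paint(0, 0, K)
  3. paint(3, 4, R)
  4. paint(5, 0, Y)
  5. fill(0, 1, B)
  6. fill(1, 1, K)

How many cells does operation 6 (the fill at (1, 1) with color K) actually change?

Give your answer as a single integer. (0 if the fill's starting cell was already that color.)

Answer: 28

Derivation:
After op 1 fill(3,3,B) [4 cells changed]:
BBBBBB
YBBBBB
YBBBBB
YBBBBB
BBBBBB
BBBBRR
After op 2 paint(0,0,K):
KBBBBB
YBBBBB
YBBBBB
YBBBBB
BBBBBB
BBBBRR
After op 3 paint(3,4,R):
KBBBBB
YBBBBB
YBBBBB
YBBBRB
BBBBBB
BBBBRR
After op 4 paint(5,0,Y):
KBBBBB
YBBBBB
YBBBBB
YBBBRB
BBBBBB
YBBBRR
After op 5 fill(0,1,B) [0 cells changed]:
KBBBBB
YBBBBB
YBBBBB
YBBBRB
BBBBBB
YBBBRR
After op 6 fill(1,1,K) [28 cells changed]:
KKKKKK
YKKKKK
YKKKKK
YKKKRK
KKKKKK
YKKKRR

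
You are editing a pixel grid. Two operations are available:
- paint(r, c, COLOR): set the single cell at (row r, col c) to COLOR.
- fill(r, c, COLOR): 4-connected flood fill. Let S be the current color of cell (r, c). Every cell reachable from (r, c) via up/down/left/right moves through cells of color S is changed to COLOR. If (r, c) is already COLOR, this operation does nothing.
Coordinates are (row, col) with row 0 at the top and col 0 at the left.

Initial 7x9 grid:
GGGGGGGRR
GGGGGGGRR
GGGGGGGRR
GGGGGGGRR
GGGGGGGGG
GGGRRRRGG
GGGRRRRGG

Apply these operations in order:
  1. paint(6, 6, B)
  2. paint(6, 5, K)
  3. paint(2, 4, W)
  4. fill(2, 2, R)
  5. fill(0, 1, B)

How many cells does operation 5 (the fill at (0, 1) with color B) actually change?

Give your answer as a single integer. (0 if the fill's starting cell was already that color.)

Answer: 60

Derivation:
After op 1 paint(6,6,B):
GGGGGGGRR
GGGGGGGRR
GGGGGGGRR
GGGGGGGRR
GGGGGGGGG
GGGRRRRGG
GGGRRRBGG
After op 2 paint(6,5,K):
GGGGGGGRR
GGGGGGGRR
GGGGGGGRR
GGGGGGGRR
GGGGGGGGG
GGGRRRRGG
GGGRRKBGG
After op 3 paint(2,4,W):
GGGGGGGRR
GGGGGGGRR
GGGGWGGRR
GGGGGGGRR
GGGGGGGGG
GGGRRRRGG
GGGRRKBGG
After op 4 fill(2,2,R) [46 cells changed]:
RRRRRRRRR
RRRRRRRRR
RRRRWRRRR
RRRRRRRRR
RRRRRRRRR
RRRRRRRRR
RRRRRKBRR
After op 5 fill(0,1,B) [60 cells changed]:
BBBBBBBBB
BBBBBBBBB
BBBBWBBBB
BBBBBBBBB
BBBBBBBBB
BBBBBBBBB
BBBBBKBBB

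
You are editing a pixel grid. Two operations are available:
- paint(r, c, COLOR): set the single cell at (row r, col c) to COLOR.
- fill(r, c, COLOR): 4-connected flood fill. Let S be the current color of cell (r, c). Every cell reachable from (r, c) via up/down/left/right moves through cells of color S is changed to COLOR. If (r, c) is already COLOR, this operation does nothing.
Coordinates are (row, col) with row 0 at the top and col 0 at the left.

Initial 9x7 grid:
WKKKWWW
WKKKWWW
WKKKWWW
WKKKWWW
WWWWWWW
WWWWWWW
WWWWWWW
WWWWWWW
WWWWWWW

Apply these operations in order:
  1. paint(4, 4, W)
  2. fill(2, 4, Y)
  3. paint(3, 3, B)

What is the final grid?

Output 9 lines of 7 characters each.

After op 1 paint(4,4,W):
WKKKWWW
WKKKWWW
WKKKWWW
WKKKWWW
WWWWWWW
WWWWWWW
WWWWWWW
WWWWWWW
WWWWWWW
After op 2 fill(2,4,Y) [51 cells changed]:
YKKKYYY
YKKKYYY
YKKKYYY
YKKKYYY
YYYYYYY
YYYYYYY
YYYYYYY
YYYYYYY
YYYYYYY
After op 3 paint(3,3,B):
YKKKYYY
YKKKYYY
YKKKYYY
YKKBYYY
YYYYYYY
YYYYYYY
YYYYYYY
YYYYYYY
YYYYYYY

Answer: YKKKYYY
YKKKYYY
YKKKYYY
YKKBYYY
YYYYYYY
YYYYYYY
YYYYYYY
YYYYYYY
YYYYYYY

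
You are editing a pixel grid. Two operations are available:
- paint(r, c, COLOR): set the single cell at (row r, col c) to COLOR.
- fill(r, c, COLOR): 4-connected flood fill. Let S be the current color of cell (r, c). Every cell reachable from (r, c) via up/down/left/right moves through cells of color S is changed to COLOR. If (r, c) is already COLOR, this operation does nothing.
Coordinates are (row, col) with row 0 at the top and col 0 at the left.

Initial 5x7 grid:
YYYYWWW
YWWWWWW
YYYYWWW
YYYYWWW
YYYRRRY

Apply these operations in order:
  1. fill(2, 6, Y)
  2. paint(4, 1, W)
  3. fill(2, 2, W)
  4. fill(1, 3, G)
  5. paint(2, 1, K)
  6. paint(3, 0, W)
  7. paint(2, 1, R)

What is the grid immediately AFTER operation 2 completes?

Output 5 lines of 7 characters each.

Answer: YYYYYYY
YYYYYYY
YYYYYYY
YYYYYYY
YWYRRRY

Derivation:
After op 1 fill(2,6,Y) [15 cells changed]:
YYYYYYY
YYYYYYY
YYYYYYY
YYYYYYY
YYYRRRY
After op 2 paint(4,1,W):
YYYYYYY
YYYYYYY
YYYYYYY
YYYYYYY
YWYRRRY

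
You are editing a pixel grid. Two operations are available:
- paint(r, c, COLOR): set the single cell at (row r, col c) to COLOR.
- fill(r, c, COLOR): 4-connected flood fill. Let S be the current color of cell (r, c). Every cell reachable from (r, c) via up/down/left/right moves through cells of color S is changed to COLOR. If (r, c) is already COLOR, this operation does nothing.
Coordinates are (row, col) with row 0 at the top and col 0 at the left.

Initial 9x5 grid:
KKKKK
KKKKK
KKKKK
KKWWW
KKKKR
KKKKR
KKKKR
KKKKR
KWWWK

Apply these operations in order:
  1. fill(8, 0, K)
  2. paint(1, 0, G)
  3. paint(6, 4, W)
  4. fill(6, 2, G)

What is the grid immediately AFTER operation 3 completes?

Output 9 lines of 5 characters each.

After op 1 fill(8,0,K) [0 cells changed]:
KKKKK
KKKKK
KKKKK
KKWWW
KKKKR
KKKKR
KKKKR
KKKKR
KWWWK
After op 2 paint(1,0,G):
KKKKK
GKKKK
KKKKK
KKWWW
KKKKR
KKKKR
KKKKR
KKKKR
KWWWK
After op 3 paint(6,4,W):
KKKKK
GKKKK
KKKKK
KKWWW
KKKKR
KKKKR
KKKKW
KKKKR
KWWWK

Answer: KKKKK
GKKKK
KKKKK
KKWWW
KKKKR
KKKKR
KKKKW
KKKKR
KWWWK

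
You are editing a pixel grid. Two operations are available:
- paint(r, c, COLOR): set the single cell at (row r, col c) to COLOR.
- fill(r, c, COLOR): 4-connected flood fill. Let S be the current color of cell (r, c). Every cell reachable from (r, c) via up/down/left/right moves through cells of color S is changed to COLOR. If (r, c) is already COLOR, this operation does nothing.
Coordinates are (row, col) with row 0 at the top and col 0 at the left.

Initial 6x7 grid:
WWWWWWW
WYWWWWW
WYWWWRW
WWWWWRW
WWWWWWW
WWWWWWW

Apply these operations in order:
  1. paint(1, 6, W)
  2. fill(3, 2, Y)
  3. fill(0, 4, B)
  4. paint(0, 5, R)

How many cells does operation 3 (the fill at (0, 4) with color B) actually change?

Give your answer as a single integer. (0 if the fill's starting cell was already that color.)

After op 1 paint(1,6,W):
WWWWWWW
WYWWWWW
WYWWWRW
WWWWWRW
WWWWWWW
WWWWWWW
After op 2 fill(3,2,Y) [38 cells changed]:
YYYYYYY
YYYYYYY
YYYYYRY
YYYYYRY
YYYYYYY
YYYYYYY
After op 3 fill(0,4,B) [40 cells changed]:
BBBBBBB
BBBBBBB
BBBBBRB
BBBBBRB
BBBBBBB
BBBBBBB

Answer: 40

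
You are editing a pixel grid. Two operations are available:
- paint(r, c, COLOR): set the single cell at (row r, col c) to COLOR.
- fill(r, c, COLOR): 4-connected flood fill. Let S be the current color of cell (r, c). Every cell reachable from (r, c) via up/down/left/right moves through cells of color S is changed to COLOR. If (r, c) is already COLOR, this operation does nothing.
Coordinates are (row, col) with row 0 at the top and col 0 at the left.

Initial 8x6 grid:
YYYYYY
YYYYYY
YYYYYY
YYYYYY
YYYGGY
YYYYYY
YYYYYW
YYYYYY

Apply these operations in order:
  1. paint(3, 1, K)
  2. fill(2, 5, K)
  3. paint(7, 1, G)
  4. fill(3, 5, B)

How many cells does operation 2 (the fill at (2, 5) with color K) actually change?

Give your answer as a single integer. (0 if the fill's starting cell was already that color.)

Answer: 44

Derivation:
After op 1 paint(3,1,K):
YYYYYY
YYYYYY
YYYYYY
YKYYYY
YYYGGY
YYYYYY
YYYYYW
YYYYYY
After op 2 fill(2,5,K) [44 cells changed]:
KKKKKK
KKKKKK
KKKKKK
KKKKKK
KKKGGK
KKKKKK
KKKKKW
KKKKKK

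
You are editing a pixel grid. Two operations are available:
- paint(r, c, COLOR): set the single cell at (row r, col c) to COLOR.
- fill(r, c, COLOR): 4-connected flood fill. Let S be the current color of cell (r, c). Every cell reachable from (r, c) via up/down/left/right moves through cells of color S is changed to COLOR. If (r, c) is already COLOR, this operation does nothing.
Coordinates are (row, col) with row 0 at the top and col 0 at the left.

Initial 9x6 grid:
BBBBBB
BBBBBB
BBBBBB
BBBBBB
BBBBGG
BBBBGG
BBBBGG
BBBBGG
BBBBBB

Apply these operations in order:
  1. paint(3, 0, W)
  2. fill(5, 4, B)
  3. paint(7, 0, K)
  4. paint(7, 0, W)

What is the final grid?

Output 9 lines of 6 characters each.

After op 1 paint(3,0,W):
BBBBBB
BBBBBB
BBBBBB
WBBBBB
BBBBGG
BBBBGG
BBBBGG
BBBBGG
BBBBBB
After op 2 fill(5,4,B) [8 cells changed]:
BBBBBB
BBBBBB
BBBBBB
WBBBBB
BBBBBB
BBBBBB
BBBBBB
BBBBBB
BBBBBB
After op 3 paint(7,0,K):
BBBBBB
BBBBBB
BBBBBB
WBBBBB
BBBBBB
BBBBBB
BBBBBB
KBBBBB
BBBBBB
After op 4 paint(7,0,W):
BBBBBB
BBBBBB
BBBBBB
WBBBBB
BBBBBB
BBBBBB
BBBBBB
WBBBBB
BBBBBB

Answer: BBBBBB
BBBBBB
BBBBBB
WBBBBB
BBBBBB
BBBBBB
BBBBBB
WBBBBB
BBBBBB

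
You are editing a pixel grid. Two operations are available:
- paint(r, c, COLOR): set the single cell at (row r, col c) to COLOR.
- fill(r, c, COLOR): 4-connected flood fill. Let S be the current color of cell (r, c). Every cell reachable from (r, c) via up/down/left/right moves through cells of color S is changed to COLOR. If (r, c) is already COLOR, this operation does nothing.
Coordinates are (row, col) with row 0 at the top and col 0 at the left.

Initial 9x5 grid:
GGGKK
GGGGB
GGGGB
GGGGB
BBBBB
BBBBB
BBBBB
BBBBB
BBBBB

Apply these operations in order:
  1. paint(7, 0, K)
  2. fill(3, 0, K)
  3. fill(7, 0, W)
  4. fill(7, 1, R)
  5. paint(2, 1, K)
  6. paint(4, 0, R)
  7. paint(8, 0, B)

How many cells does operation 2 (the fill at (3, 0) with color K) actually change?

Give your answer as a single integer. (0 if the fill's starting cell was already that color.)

Answer: 15

Derivation:
After op 1 paint(7,0,K):
GGGKK
GGGGB
GGGGB
GGGGB
BBBBB
BBBBB
BBBBB
KBBBB
BBBBB
After op 2 fill(3,0,K) [15 cells changed]:
KKKKK
KKKKB
KKKKB
KKKKB
BBBBB
BBBBB
BBBBB
KBBBB
BBBBB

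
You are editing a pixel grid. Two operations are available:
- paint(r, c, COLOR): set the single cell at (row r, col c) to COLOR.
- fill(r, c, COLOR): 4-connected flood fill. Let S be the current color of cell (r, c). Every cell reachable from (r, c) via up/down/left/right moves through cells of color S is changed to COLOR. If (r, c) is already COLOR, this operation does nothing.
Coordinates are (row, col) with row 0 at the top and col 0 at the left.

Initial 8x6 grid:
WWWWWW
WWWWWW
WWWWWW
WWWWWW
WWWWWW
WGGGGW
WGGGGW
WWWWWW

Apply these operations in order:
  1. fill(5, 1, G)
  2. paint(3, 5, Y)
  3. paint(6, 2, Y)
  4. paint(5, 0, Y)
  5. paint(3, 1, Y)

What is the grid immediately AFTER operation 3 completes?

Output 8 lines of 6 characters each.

Answer: WWWWWW
WWWWWW
WWWWWW
WWWWWY
WWWWWW
WGGGGW
WGYGGW
WWWWWW

Derivation:
After op 1 fill(5,1,G) [0 cells changed]:
WWWWWW
WWWWWW
WWWWWW
WWWWWW
WWWWWW
WGGGGW
WGGGGW
WWWWWW
After op 2 paint(3,5,Y):
WWWWWW
WWWWWW
WWWWWW
WWWWWY
WWWWWW
WGGGGW
WGGGGW
WWWWWW
After op 3 paint(6,2,Y):
WWWWWW
WWWWWW
WWWWWW
WWWWWY
WWWWWW
WGGGGW
WGYGGW
WWWWWW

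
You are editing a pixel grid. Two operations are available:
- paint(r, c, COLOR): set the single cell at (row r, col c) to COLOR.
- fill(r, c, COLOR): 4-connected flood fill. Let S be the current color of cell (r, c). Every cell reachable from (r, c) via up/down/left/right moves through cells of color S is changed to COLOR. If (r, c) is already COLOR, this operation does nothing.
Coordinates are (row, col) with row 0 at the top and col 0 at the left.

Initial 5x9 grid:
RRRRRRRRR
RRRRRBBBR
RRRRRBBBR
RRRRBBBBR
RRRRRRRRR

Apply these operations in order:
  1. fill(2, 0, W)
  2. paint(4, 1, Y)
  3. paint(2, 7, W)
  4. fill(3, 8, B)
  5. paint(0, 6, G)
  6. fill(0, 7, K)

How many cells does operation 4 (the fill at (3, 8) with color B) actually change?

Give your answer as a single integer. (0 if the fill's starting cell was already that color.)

Answer: 35

Derivation:
After op 1 fill(2,0,W) [35 cells changed]:
WWWWWWWWW
WWWWWBBBW
WWWWWBBBW
WWWWBBBBW
WWWWWWWWW
After op 2 paint(4,1,Y):
WWWWWWWWW
WWWWWBBBW
WWWWWBBBW
WWWWBBBBW
WYWWWWWWW
After op 3 paint(2,7,W):
WWWWWWWWW
WWWWWBBBW
WWWWWBBWW
WWWWBBBBW
WYWWWWWWW
After op 4 fill(3,8,B) [35 cells changed]:
BBBBBBBBB
BBBBBBBBB
BBBBBBBBB
BBBBBBBBB
BYBBBBBBB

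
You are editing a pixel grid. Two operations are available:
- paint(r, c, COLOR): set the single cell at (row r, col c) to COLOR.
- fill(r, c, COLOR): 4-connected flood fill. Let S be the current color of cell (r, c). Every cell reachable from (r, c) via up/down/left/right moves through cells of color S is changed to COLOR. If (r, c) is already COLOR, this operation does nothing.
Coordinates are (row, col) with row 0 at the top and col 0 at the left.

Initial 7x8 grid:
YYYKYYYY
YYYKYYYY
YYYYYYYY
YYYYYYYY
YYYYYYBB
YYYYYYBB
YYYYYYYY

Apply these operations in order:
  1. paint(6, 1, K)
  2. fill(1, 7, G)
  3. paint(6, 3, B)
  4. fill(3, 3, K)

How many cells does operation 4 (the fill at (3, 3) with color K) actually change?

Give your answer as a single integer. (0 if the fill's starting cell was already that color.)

After op 1 paint(6,1,K):
YYYKYYYY
YYYKYYYY
YYYYYYYY
YYYYYYYY
YYYYYYBB
YYYYYYBB
YKYYYYYY
After op 2 fill(1,7,G) [49 cells changed]:
GGGKGGGG
GGGKGGGG
GGGGGGGG
GGGGGGGG
GGGGGGBB
GGGGGGBB
GKGGGGGG
After op 3 paint(6,3,B):
GGGKGGGG
GGGKGGGG
GGGGGGGG
GGGGGGGG
GGGGGGBB
GGGGGGBB
GKGBGGGG
After op 4 fill(3,3,K) [48 cells changed]:
KKKKKKKK
KKKKKKKK
KKKKKKKK
KKKKKKKK
KKKKKKBB
KKKKKKBB
KKKBKKKK

Answer: 48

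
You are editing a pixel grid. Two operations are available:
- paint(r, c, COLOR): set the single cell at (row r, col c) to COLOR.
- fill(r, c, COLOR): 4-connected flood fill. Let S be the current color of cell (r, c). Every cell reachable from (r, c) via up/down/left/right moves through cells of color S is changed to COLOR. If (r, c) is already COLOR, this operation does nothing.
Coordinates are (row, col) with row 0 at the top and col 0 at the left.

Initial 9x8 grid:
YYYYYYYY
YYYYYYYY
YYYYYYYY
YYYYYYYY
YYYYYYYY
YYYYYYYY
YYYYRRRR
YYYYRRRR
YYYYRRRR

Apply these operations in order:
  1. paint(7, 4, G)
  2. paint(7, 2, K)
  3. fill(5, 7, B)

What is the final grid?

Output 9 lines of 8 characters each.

Answer: BBBBBBBB
BBBBBBBB
BBBBBBBB
BBBBBBBB
BBBBBBBB
BBBBBBBB
BBBBRRRR
BBKBGRRR
BBBBRRRR

Derivation:
After op 1 paint(7,4,G):
YYYYYYYY
YYYYYYYY
YYYYYYYY
YYYYYYYY
YYYYYYYY
YYYYYYYY
YYYYRRRR
YYYYGRRR
YYYYRRRR
After op 2 paint(7,2,K):
YYYYYYYY
YYYYYYYY
YYYYYYYY
YYYYYYYY
YYYYYYYY
YYYYYYYY
YYYYRRRR
YYKYGRRR
YYYYRRRR
After op 3 fill(5,7,B) [59 cells changed]:
BBBBBBBB
BBBBBBBB
BBBBBBBB
BBBBBBBB
BBBBBBBB
BBBBBBBB
BBBBRRRR
BBKBGRRR
BBBBRRRR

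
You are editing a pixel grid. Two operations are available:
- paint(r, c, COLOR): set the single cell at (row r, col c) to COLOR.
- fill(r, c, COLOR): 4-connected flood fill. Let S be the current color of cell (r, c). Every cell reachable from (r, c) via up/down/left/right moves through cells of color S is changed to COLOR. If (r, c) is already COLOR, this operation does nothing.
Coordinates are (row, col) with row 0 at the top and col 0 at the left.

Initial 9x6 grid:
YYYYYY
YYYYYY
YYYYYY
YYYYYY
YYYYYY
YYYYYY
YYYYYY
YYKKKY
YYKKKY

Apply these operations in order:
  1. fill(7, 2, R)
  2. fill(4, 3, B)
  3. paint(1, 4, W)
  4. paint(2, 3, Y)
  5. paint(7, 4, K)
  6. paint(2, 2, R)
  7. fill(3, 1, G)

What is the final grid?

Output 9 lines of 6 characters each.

Answer: GGGGGG
GGGGWG
GGRYGG
GGGGGG
GGGGGG
GGGGGG
GGGGGG
GGRRKG
GGRRRG

Derivation:
After op 1 fill(7,2,R) [6 cells changed]:
YYYYYY
YYYYYY
YYYYYY
YYYYYY
YYYYYY
YYYYYY
YYYYYY
YYRRRY
YYRRRY
After op 2 fill(4,3,B) [48 cells changed]:
BBBBBB
BBBBBB
BBBBBB
BBBBBB
BBBBBB
BBBBBB
BBBBBB
BBRRRB
BBRRRB
After op 3 paint(1,4,W):
BBBBBB
BBBBWB
BBBBBB
BBBBBB
BBBBBB
BBBBBB
BBBBBB
BBRRRB
BBRRRB
After op 4 paint(2,3,Y):
BBBBBB
BBBBWB
BBBYBB
BBBBBB
BBBBBB
BBBBBB
BBBBBB
BBRRRB
BBRRRB
After op 5 paint(7,4,K):
BBBBBB
BBBBWB
BBBYBB
BBBBBB
BBBBBB
BBBBBB
BBBBBB
BBRRKB
BBRRRB
After op 6 paint(2,2,R):
BBBBBB
BBBBWB
BBRYBB
BBBBBB
BBBBBB
BBBBBB
BBBBBB
BBRRKB
BBRRRB
After op 7 fill(3,1,G) [45 cells changed]:
GGGGGG
GGGGWG
GGRYGG
GGGGGG
GGGGGG
GGGGGG
GGGGGG
GGRRKG
GGRRRG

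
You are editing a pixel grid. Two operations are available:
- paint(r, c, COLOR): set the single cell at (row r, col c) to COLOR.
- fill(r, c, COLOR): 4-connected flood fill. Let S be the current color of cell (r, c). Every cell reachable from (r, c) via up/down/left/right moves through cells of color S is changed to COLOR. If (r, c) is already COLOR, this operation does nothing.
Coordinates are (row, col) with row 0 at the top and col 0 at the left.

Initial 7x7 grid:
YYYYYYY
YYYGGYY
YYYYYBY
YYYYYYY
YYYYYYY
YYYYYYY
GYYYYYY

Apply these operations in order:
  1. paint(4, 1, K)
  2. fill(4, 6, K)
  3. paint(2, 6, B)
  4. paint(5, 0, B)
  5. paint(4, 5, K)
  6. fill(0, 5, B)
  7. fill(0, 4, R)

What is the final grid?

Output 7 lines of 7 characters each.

Answer: RRRRRRR
RRRGGRR
RRRRRRR
RRRRRRR
RRRRRRR
RRRRRRR
GRRRRRR

Derivation:
After op 1 paint(4,1,K):
YYYYYYY
YYYGGYY
YYYYYBY
YYYYYYY
YKYYYYY
YYYYYYY
GYYYYYY
After op 2 fill(4,6,K) [44 cells changed]:
KKKKKKK
KKKGGKK
KKKKKBK
KKKKKKK
KKKKKKK
KKKKKKK
GKKKKKK
After op 3 paint(2,6,B):
KKKKKKK
KKKGGKK
KKKKKBB
KKKKKKK
KKKKKKK
KKKKKKK
GKKKKKK
After op 4 paint(5,0,B):
KKKKKKK
KKKGGKK
KKKKKBB
KKKKKKK
KKKKKKK
BKKKKKK
GKKKKKK
After op 5 paint(4,5,K):
KKKKKKK
KKKGGKK
KKKKKBB
KKKKKKK
KKKKKKK
BKKKKKK
GKKKKKK
After op 6 fill(0,5,B) [43 cells changed]:
BBBBBBB
BBBGGBB
BBBBBBB
BBBBBBB
BBBBBBB
BBBBBBB
GBBBBBB
After op 7 fill(0,4,R) [46 cells changed]:
RRRRRRR
RRRGGRR
RRRRRRR
RRRRRRR
RRRRRRR
RRRRRRR
GRRRRRR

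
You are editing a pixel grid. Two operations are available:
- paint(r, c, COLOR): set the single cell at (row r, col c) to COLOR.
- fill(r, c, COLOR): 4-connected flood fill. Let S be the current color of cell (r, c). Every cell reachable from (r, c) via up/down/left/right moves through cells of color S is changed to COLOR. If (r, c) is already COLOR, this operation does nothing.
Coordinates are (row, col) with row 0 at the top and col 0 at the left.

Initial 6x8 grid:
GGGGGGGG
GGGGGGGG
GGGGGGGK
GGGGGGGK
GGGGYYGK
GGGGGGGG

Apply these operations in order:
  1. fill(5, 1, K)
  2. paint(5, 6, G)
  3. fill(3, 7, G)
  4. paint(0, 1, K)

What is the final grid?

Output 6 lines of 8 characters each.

Answer: GKGGGGGG
GGGGGGGG
GGGGGGGG
GGGGGGGG
GGGGYYGG
GGGGGGGG

Derivation:
After op 1 fill(5,1,K) [43 cells changed]:
KKKKKKKK
KKKKKKKK
KKKKKKKK
KKKKKKKK
KKKKYYKK
KKKKKKKK
After op 2 paint(5,6,G):
KKKKKKKK
KKKKKKKK
KKKKKKKK
KKKKKKKK
KKKKYYKK
KKKKKKGK
After op 3 fill(3,7,G) [45 cells changed]:
GGGGGGGG
GGGGGGGG
GGGGGGGG
GGGGGGGG
GGGGYYGG
GGGGGGGG
After op 4 paint(0,1,K):
GKGGGGGG
GGGGGGGG
GGGGGGGG
GGGGGGGG
GGGGYYGG
GGGGGGGG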